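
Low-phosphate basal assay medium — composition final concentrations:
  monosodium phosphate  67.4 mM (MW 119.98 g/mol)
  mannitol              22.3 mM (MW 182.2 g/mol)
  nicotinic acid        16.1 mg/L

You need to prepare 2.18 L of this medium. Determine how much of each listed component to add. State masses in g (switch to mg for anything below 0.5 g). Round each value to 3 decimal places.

Scale factor relative to 1 L: 2.18.
monosodium phosphate: 67.4 mmol/L × 119.98 g/mol × 2.18 L ÷ 1000 = 17.629 g
mannitol: 22.3 mmol/L × 182.2 g/mol × 2.18 L ÷ 1000 = 8.857 g
nicotinic acid: 16.1 mg/L × 2.18 L = 35.098 mg

monosodium phosphate 17.629 g; mannitol 8.857 g; nicotinic acid 35.098 mg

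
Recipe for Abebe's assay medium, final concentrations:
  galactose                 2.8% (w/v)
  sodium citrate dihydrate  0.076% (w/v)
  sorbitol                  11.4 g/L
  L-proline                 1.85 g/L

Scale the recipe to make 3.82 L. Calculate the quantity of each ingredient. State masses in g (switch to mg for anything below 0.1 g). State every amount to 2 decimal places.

galactose 106.96 g; sodium citrate dihydrate 2.90 g; sorbitol 43.55 g; L-proline 7.07 g

Scale factor relative to 1 L: 3.82.
galactose: 2.8 g per 100 mL × 3820 mL ÷ 100 = 106.96 g
sodium citrate dihydrate: 0.076 g per 100 mL × 3820 mL ÷ 100 = 2.90 g
sorbitol: 11.4 g/L × 3.82 L = 43.55 g
L-proline: 1.85 g/L × 3.82 L = 7.07 g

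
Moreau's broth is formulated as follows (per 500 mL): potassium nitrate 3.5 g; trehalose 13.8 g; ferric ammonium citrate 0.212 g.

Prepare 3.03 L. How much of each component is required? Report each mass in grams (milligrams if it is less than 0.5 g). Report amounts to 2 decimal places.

potassium nitrate 21.21 g; trehalose 83.63 g; ferric ammonium citrate 1.28 g

Ratio of target to recipe volume: 3030 / 500 = 6.06.
potassium nitrate: 3.5 g × (3030 mL / 500 mL) = 21.21 g
trehalose: 13.8 g × (3030 mL / 500 mL) = 83.63 g
ferric ammonium citrate: 0.212 g × (3030 mL / 500 mL) = 1.28 g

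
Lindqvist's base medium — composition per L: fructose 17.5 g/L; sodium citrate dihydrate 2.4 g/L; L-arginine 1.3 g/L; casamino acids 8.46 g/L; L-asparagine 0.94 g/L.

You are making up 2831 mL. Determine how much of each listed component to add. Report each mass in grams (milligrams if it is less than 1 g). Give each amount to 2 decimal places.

Scale factor relative to 1 L: 2.831.
fructose: 17.5 g/L × 2.831 L = 49.54 g
sodium citrate dihydrate: 2.4 g/L × 2.831 L = 6.79 g
L-arginine: 1.3 g/L × 2.831 L = 3.68 g
casamino acids: 8.46 g/L × 2.831 L = 23.95 g
L-asparagine: 0.94 g/L × 2.831 L = 2.66 g

fructose 49.54 g; sodium citrate dihydrate 6.79 g; L-arginine 3.68 g; casamino acids 23.95 g; L-asparagine 2.66 g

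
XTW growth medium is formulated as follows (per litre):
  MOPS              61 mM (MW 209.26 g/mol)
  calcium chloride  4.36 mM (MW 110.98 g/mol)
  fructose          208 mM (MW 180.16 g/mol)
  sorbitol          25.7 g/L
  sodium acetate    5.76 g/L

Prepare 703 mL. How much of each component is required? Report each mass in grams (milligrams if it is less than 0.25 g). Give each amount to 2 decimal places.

MOPS 8.97 g; calcium chloride 0.34 g; fructose 26.34 g; sorbitol 18.07 g; sodium acetate 4.05 g

Scale factor relative to 1 L: 0.703.
MOPS: 61 mmol/L × 209.26 g/mol × 0.703 L ÷ 1000 = 8.97 g
calcium chloride: 4.36 mmol/L × 110.98 g/mol × 0.703 L ÷ 1000 = 0.34 g
fructose: 208 mmol/L × 180.16 g/mol × 0.703 L ÷ 1000 = 26.34 g
sorbitol: 25.7 g/L × 0.703 L = 18.07 g
sodium acetate: 5.76 g/L × 0.703 L = 4.05 g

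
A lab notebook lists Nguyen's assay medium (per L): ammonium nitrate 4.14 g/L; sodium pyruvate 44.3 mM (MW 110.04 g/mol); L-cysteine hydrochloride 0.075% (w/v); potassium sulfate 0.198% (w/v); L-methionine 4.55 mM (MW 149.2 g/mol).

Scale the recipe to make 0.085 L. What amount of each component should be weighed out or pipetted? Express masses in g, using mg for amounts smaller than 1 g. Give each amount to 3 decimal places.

ammonium nitrate 351.900 mg; sodium pyruvate 414.356 mg; L-cysteine hydrochloride 63.750 mg; potassium sulfate 168.300 mg; L-methionine 57.703 mg

Working volume: 0.085 L.
ammonium nitrate: 4.14 g/L × 0.085 L = 0.3519 g = 351.900 mg
sodium pyruvate: 44.3 mmol/L × 110.04 mg/mmol × 0.085 L = 414.356 mg
L-cysteine hydrochloride: 0.075 g per 100 mL × 85 mL ÷ 100 = 0.06375 g = 63.750 mg
potassium sulfate: 0.198% w/v = 1.98 g/L → 1.98 × 0.085 L = 0.1683 g = 168.300 mg
L-methionine: 4.55 mmol/L × 149.2 mg/mmol × 0.085 L = 57.703 mg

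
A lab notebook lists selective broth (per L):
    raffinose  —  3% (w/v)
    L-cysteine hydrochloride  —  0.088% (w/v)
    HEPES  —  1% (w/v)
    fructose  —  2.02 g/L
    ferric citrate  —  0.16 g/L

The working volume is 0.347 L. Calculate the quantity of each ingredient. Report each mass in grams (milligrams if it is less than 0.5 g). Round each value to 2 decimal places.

raffinose 10.41 g; L-cysteine hydrochloride 305.36 mg; HEPES 3.47 g; fructose 0.70 g; ferric citrate 55.52 mg

Scale factor relative to 1 L: 0.347.
raffinose: 3% w/v = 30 g/L → 30 × 0.347 L = 10.41 g
L-cysteine hydrochloride: 0.088% w/v = 0.88 g/L → 0.88 × 0.347 L = 0.30536 g = 305.36 mg
HEPES: 1% w/v = 10 g/L → 10 × 0.347 L = 3.47 g
fructose: 2.02 g/L × 0.347 L = 0.70 g
ferric citrate: 0.16 g/L × 0.347 L = 0.05552 g = 55.52 mg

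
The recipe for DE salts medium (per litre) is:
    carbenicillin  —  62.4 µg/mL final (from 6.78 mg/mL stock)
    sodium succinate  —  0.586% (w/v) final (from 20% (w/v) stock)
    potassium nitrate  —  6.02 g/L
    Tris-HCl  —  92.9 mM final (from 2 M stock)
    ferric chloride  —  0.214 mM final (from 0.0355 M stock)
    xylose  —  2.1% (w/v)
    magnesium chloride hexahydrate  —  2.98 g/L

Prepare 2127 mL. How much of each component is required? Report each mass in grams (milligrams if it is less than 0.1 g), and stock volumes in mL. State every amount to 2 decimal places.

carbenicillin 19.58 mL; sodium succinate 62.32 mL; potassium nitrate 12.80 g; Tris-HCl 98.80 mL; ferric chloride 12.82 mL; xylose 44.67 g; magnesium chloride hexahydrate 6.34 g

Target volume = 2127 mL = 2.127 L.
carbenicillin: C1V1 = C2V2 → 62.4 µg/mL × 2127 mL ÷ 6780 µg/mL = 19.58 mL
sodium succinate: dilute stock: 0.586% ÷ 20% × 2127 mL = 62.32 mL
potassium nitrate: 6.02 g/L × 2.127 L = 12.80 g
Tris-HCl: V = C2·V2/C1 = 92.9 mM × 2127 mL ÷ 2000 mM = 98.80 mL
ferric chloride: V = C2·V2/C1 = 0.214 mM × 2127 mL ÷ 35.5 mM = 12.82 mL
xylose: 2.1 g per 100 mL × 2127 mL ÷ 100 = 44.67 g
magnesium chloride hexahydrate: 2.98 g/L × 2.127 L = 6.34 g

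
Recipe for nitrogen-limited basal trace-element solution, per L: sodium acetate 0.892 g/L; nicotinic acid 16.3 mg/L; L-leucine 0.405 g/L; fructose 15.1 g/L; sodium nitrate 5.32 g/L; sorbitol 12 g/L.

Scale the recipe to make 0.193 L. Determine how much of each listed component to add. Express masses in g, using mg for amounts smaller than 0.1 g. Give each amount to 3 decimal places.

Scale factor relative to 1 L: 0.193.
sodium acetate: 0.892 g/L × 0.193 L = 0.172 g
nicotinic acid: 16.3 mg/L × 0.193 L = 3.146 mg
L-leucine: 0.405 g/L × 0.193 L = 0.078165 g = 78.165 mg
fructose: 15.1 g/L × 0.193 L = 2.914 g
sodium nitrate: 5.32 g/L × 0.193 L = 1.027 g
sorbitol: 12 g/L × 0.193 L = 2.316 g

sodium acetate 0.172 g; nicotinic acid 3.146 mg; L-leucine 78.165 mg; fructose 2.914 g; sodium nitrate 1.027 g; sorbitol 2.316 g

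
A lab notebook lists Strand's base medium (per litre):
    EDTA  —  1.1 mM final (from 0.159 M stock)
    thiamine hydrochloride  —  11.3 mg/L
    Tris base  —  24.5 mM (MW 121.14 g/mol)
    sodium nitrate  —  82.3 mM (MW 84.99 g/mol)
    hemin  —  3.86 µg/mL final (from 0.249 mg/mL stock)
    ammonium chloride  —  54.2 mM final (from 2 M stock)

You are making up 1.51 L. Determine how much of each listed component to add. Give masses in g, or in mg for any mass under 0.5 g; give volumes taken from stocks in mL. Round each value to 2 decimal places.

EDTA 10.45 mL; thiamine hydrochloride 17.06 mg; Tris base 4.48 g; sodium nitrate 10.56 g; hemin 23.41 mL; ammonium chloride 40.92 mL

Scale factor relative to 1 L: 1.51.
EDTA: C1V1 = C2V2 → 1.1 mM × 1510 mL ÷ 159 mM = 10.45 mL
thiamine hydrochloride: 11.3 mg/L × 1.51 L = 17.06 mg
Tris base: 24.5 mmol/L × 121.14 g/mol × 1.51 L ÷ 1000 = 4.48 g
sodium nitrate: 82.3 mmol/L × 84.99 g/mol × 1.51 L ÷ 1000 = 10.56 g
hemin: dilute stock: 3.86 µg/mL × 1510 mL ÷ 249 µg/mL = 23.41 mL
ammonium chloride: C1V1 = C2V2 → 54.2 mM × 1510 mL ÷ 2000 mM = 40.92 mL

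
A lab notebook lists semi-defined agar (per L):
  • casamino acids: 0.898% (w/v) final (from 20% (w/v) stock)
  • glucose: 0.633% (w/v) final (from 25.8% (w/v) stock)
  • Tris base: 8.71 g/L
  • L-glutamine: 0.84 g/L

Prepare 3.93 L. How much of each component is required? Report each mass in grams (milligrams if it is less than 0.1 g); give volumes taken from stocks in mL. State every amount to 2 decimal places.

Scale factor relative to 1 L: 3.93.
casamino acids: V = C2·V2/C1 = 0.898% ÷ 20% × 3930 mL = 176.46 mL
glucose: dilute stock: 0.633% ÷ 25.8% × 3930 mL = 96.42 mL
Tris base: 8.71 g/L × 3.93 L = 34.23 g
L-glutamine: 0.84 g/L × 3.93 L = 3.30 g

casamino acids 176.46 mL; glucose 96.42 mL; Tris base 34.23 g; L-glutamine 3.30 g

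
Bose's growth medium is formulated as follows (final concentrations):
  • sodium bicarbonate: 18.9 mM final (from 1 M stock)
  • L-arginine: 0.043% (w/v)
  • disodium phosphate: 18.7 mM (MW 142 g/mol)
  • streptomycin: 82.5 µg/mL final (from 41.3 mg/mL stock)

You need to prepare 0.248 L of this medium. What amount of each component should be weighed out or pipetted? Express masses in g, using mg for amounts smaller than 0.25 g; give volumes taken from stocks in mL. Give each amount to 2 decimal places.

sodium bicarbonate 4.69 mL; L-arginine 106.64 mg; disodium phosphate 0.66 g; streptomycin 0.50 mL

Scale factor relative to 1 L: 0.248.
sodium bicarbonate: C1V1 = C2V2 → 18.9 mM × 248 mL ÷ 1000 mM = 4.69 mL
L-arginine: 0.043 g per 100 mL × 248 mL ÷ 100 = 0.10664 g = 106.64 mg
disodium phosphate: 18.7 mmol/L × 142 g/mol × 0.248 L ÷ 1000 = 0.66 g
streptomycin: V = C2·V2/C1 = 82.5 µg/mL × 248 mL ÷ 41300 µg/mL = 0.50 mL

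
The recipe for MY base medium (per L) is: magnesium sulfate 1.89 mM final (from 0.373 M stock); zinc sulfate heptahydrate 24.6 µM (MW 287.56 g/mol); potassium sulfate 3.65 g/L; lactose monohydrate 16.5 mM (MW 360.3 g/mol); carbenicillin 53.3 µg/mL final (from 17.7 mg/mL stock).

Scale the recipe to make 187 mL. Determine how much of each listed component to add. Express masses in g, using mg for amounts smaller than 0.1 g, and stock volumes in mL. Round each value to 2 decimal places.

magnesium sulfate 0.95 mL; zinc sulfate heptahydrate 1.32 mg; potassium sulfate 0.68 g; lactose monohydrate 1.11 g; carbenicillin 0.56 mL

Scale factor relative to 1 L: 0.187.
magnesium sulfate: C1V1 = C2V2 → 1.89 mM × 187 mL ÷ 373 mM = 0.95 mL
zinc sulfate heptahydrate: 24.6 µmol/L × 287.56 g/mol × 0.187 L ÷ 1000 = 1.32 mg
potassium sulfate: 3.65 g/L × 0.187 L = 0.68 g
lactose monohydrate: 16.5 mmol/L × 360.3 g/mol × 0.187 L ÷ 1000 = 1.11 g
carbenicillin: dilute stock: 53.3 µg/mL × 187 mL ÷ 17700 µg/mL = 0.56 mL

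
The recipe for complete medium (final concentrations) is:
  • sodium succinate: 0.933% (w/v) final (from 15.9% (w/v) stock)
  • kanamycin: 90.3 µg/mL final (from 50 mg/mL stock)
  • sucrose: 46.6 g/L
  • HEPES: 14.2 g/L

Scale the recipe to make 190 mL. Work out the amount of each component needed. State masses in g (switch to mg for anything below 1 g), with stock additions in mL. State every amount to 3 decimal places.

Working volume: 190 mL = 0.19 L.
sodium succinate: C1V1 = C2V2 → 0.933% ÷ 15.9% × 190 mL = 11.149 mL
kanamycin: C1V1 = C2V2 → 90.3 µg/mL × 190 mL ÷ 50000 µg/mL = 0.343 mL
sucrose: 46.6 g/L × 0.19 L = 8.854 g
HEPES: 14.2 g/L × 0.19 L = 2.698 g

sodium succinate 11.149 mL; kanamycin 0.343 mL; sucrose 8.854 g; HEPES 2.698 g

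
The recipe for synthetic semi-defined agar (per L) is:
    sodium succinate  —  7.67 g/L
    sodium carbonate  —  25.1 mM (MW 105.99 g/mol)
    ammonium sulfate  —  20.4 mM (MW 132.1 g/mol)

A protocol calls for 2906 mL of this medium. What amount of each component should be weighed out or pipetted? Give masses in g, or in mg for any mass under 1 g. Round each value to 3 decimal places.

Target volume = 2906 mL = 2.906 L.
sodium succinate: 7.67 g/L × 2.906 L = 22.289 g
sodium carbonate: 25.1 mmol/L × 105.99 g/mol × 2.906 L ÷ 1000 = 7.731 g
ammonium sulfate: 20.4 mmol/L × 132.1 g/mol × 2.906 L ÷ 1000 = 7.831 g

sodium succinate 22.289 g; sodium carbonate 7.731 g; ammonium sulfate 7.831 g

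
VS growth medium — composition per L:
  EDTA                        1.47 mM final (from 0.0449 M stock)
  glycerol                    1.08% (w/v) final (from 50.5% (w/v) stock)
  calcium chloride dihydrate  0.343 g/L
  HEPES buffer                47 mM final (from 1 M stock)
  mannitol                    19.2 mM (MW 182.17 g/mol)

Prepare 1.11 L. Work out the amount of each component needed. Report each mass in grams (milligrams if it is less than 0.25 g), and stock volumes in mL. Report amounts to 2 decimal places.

EDTA 36.34 mL; glycerol 23.74 mL; calcium chloride dihydrate 0.38 g; HEPES buffer 52.17 mL; mannitol 3.88 g

Scale factor relative to 1 L: 1.11.
EDTA: V = C2·V2/C1 = 1.47 mM × 1110 mL ÷ 44.9 mM = 36.34 mL
glycerol: dilute stock: 1.08% ÷ 50.5% × 1110 mL = 23.74 mL
calcium chloride dihydrate: 0.343 g/L × 1.11 L = 0.38 g
HEPES buffer: C1V1 = C2V2 → 47 mM × 1110 mL ÷ 1000 mM = 52.17 mL
mannitol: 19.2 mmol/L × 182.17 g/mol × 1.11 L ÷ 1000 = 3.88 g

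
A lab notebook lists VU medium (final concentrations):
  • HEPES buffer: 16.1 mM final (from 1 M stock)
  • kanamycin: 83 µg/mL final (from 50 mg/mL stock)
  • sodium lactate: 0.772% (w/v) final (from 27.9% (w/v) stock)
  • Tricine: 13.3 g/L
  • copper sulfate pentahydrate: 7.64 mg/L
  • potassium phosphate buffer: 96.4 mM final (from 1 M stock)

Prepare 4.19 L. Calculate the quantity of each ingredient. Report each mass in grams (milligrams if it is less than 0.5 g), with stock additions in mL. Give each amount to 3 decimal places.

HEPES buffer 67.459 mL; kanamycin 6.955 mL; sodium lactate 115.938 mL; Tricine 55.727 g; copper sulfate pentahydrate 32.012 mg; potassium phosphate buffer 403.916 mL

Working volume: 4.19 L.
HEPES buffer: V = C2·V2/C1 = 16.1 mM × 4190 mL ÷ 1000 mM = 67.459 mL
kanamycin: V = C2·V2/C1 = 83 µg/mL × 4190 mL ÷ 50000 µg/mL = 6.955 mL
sodium lactate: V = C2·V2/C1 = 0.772% ÷ 27.9% × 4190 mL = 115.938 mL
Tricine: 13.3 g/L × 4.19 L = 55.727 g
copper sulfate pentahydrate: 7.64 mg/L × 4.19 L = 32.012 mg
potassium phosphate buffer: C1V1 = C2V2 → 96.4 mM × 4190 mL ÷ 1000 mM = 403.916 mL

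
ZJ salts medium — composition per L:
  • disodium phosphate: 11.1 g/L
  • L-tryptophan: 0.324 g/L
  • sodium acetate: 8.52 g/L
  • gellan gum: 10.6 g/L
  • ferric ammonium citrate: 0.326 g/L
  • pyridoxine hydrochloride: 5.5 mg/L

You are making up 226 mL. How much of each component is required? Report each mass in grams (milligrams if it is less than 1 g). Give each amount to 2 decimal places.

disodium phosphate 2.51 g; L-tryptophan 73.22 mg; sodium acetate 1.93 g; gellan gum 2.40 g; ferric ammonium citrate 73.68 mg; pyridoxine hydrochloride 1.24 mg

Target volume = 226 mL = 0.226 L.
disodium phosphate: 11.1 g/L × 0.226 L = 2.51 g
L-tryptophan: 0.324 g/L × 0.226 L = 0.073224 g = 73.22 mg
sodium acetate: 8.52 g/L × 0.226 L = 1.93 g
gellan gum: 10.6 g/L × 0.226 L = 2.40 g
ferric ammonium citrate: 0.326 g/L × 0.226 L = 0.073676 g = 73.68 mg
pyridoxine hydrochloride: 5.5 mg/L × 0.226 L = 1.24 mg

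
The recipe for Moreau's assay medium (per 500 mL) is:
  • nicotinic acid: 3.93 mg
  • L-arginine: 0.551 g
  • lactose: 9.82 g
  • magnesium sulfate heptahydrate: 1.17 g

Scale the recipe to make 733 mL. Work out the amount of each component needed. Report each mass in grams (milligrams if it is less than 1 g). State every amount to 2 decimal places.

nicotinic acid 5.76 mg; L-arginine 807.77 mg; lactose 14.40 g; magnesium sulfate heptahydrate 1.72 g

Ratio of target to recipe volume: 733 / 500 = 1.466.
nicotinic acid: 3.93 mg × (733 mL / 500 mL) = 5.76 mg
L-arginine: 0.551 g × (733 mL / 500 mL) = 0.807766 g = 807.77 mg
lactose: 9.82 g × (733 mL / 500 mL) = 14.40 g
magnesium sulfate heptahydrate: 1.17 g × (733 mL / 500 mL) = 1.72 g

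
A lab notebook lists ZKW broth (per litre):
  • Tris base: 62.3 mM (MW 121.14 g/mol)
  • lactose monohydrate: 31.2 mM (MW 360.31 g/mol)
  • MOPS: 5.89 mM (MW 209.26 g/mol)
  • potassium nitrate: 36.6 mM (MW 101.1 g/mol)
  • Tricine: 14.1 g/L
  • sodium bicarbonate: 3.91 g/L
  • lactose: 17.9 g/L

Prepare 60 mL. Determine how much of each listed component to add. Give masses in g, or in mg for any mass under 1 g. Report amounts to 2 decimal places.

Scale factor relative to 1 L: 0.06.
Tris base: 62.3 mmol/L × 121.14 mg/mmol × 0.06 L = 452.82 mg
lactose monohydrate: 31.2 mmol/L × 360.31 mg/mmol × 0.06 L = 674.50 mg
MOPS: 5.89 mmol/L × 209.26 mg/mmol × 0.06 L = 73.95 mg
potassium nitrate: 36.6 mmol/L × 101.1 mg/mmol × 0.06 L = 222.02 mg
Tricine: 14.1 g/L × 0.06 L = 0.846 g = 846.00 mg
sodium bicarbonate: 3.91 g/L × 0.06 L = 0.2346 g = 234.60 mg
lactose: 17.9 g/L × 0.06 L = 1.07 g

Tris base 452.82 mg; lactose monohydrate 674.50 mg; MOPS 73.95 mg; potassium nitrate 222.02 mg; Tricine 846.00 mg; sodium bicarbonate 234.60 mg; lactose 1.07 g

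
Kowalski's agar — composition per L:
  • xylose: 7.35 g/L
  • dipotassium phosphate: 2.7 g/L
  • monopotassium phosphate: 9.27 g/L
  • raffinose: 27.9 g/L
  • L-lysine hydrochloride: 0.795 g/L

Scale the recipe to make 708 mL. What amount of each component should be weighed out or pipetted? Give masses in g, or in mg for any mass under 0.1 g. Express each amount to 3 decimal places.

xylose 5.204 g; dipotassium phosphate 1.912 g; monopotassium phosphate 6.563 g; raffinose 19.753 g; L-lysine hydrochloride 0.563 g

Target volume = 708 mL = 0.708 L.
xylose: 7.35 g/L × 0.708 L = 5.204 g
dipotassium phosphate: 2.7 g/L × 0.708 L = 1.912 g
monopotassium phosphate: 9.27 g/L × 0.708 L = 6.563 g
raffinose: 27.9 g/L × 0.708 L = 19.753 g
L-lysine hydrochloride: 0.795 g/L × 0.708 L = 0.563 g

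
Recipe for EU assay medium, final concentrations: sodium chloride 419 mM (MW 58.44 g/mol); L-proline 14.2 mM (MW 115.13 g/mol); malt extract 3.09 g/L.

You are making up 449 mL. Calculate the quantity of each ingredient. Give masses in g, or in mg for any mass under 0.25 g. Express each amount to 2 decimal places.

sodium chloride 10.99 g; L-proline 0.73 g; malt extract 1.39 g

Target volume = 449 mL = 0.449 L.
sodium chloride: 419 mmol/L × 58.44 g/mol × 0.449 L ÷ 1000 = 10.99 g
L-proline: 14.2 mmol/L × 115.13 g/mol × 0.449 L ÷ 1000 = 0.73 g
malt extract: 3.09 g/L × 0.449 L = 1.39 g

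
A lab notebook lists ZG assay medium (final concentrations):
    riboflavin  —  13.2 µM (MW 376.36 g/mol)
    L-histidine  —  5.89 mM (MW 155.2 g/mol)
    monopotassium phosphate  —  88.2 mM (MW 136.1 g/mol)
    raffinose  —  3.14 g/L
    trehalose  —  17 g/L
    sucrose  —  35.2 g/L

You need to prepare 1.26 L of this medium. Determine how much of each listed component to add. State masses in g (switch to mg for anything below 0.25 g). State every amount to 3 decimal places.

riboflavin 6.260 mg; L-histidine 1.152 g; monopotassium phosphate 15.125 g; raffinose 3.956 g; trehalose 21.420 g; sucrose 44.352 g

Working volume: 1.26 L.
riboflavin: 13.2 µmol/L × 376.36 g/mol × 1.26 L ÷ 1000 = 6.260 mg
L-histidine: 5.89 mmol/L × 155.2 g/mol × 1.26 L ÷ 1000 = 1.152 g
monopotassium phosphate: 88.2 mmol/L × 136.1 g/mol × 1.26 L ÷ 1000 = 15.125 g
raffinose: 3.14 g/L × 1.26 L = 3.956 g
trehalose: 17 g/L × 1.26 L = 21.420 g
sucrose: 35.2 g/L × 1.26 L = 44.352 g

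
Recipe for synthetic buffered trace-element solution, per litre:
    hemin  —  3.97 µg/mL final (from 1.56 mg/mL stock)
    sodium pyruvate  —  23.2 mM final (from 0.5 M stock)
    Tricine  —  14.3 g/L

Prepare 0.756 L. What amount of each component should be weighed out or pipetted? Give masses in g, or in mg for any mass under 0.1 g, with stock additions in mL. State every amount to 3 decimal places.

hemin 1.924 mL; sodium pyruvate 35.078 mL; Tricine 10.811 g

Working volume: 0.756 L.
hemin: V = C2·V2/C1 = 3.97 µg/mL × 756 mL ÷ 1560 µg/mL = 1.924 mL
sodium pyruvate: V = C2·V2/C1 = 23.2 mM × 756 mL ÷ 500 mM = 35.078 mL
Tricine: 14.3 g/L × 0.756 L = 10.811 g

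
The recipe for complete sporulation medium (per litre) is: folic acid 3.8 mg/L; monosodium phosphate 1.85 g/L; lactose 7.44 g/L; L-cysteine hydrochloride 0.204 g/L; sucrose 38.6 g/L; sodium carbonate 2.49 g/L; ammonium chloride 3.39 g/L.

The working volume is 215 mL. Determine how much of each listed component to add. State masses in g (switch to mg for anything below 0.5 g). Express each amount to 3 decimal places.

folic acid 0.817 mg; monosodium phosphate 397.750 mg; lactose 1.600 g; L-cysteine hydrochloride 43.860 mg; sucrose 8.299 g; sodium carbonate 0.535 g; ammonium chloride 0.729 g

Scale factor relative to 1 L: 0.215.
folic acid: 3.8 mg/L × 0.215 L = 0.817 mg
monosodium phosphate: 1.85 g/L × 0.215 L = 0.39775 g = 397.750 mg
lactose: 7.44 g/L × 0.215 L = 1.600 g
L-cysteine hydrochloride: 0.204 g/L × 0.215 L = 0.04386 g = 43.860 mg
sucrose: 38.6 g/L × 0.215 L = 8.299 g
sodium carbonate: 2.49 g/L × 0.215 L = 0.535 g
ammonium chloride: 3.39 g/L × 0.215 L = 0.729 g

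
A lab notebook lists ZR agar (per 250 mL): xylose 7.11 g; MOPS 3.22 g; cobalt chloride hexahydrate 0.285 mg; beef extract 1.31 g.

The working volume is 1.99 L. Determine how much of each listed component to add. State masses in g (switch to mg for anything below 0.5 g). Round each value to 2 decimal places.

xylose 56.60 g; MOPS 25.63 g; cobalt chloride hexahydrate 2.27 mg; beef extract 10.43 g

Scale factor = 1990 mL / 250 mL = 7.96.
xylose: 7.11 g × (1990 mL / 250 mL) = 56.60 g
MOPS: 3.22 g × (1990 mL / 250 mL) = 25.63 g
cobalt chloride hexahydrate: 0.285 mg × (1990 mL / 250 mL) = 2.27 mg
beef extract: 1.31 g × (1990 mL / 250 mL) = 10.43 g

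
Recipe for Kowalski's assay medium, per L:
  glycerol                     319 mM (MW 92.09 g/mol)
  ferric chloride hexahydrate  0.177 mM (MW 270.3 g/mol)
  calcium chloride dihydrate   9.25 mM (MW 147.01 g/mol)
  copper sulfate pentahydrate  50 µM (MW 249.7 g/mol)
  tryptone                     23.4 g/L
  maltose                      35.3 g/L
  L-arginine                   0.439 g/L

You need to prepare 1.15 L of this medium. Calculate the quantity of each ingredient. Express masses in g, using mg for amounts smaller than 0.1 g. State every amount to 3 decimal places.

Scale factor relative to 1 L: 1.15.
glycerol: 319 mmol/L × 92.09 g/mol × 1.15 L ÷ 1000 = 33.783 g
ferric chloride hexahydrate: 0.177 mmol/L × 270.3 mg/mmol × 1.15 L = 55.020 mg
calcium chloride dihydrate: 9.25 mmol/L × 147.01 g/mol × 1.15 L ÷ 1000 = 1.564 g
copper sulfate pentahydrate: 50 µmol/L × 249.7 g/mol × 1.15 L ÷ 1000 = 14.358 mg
tryptone: 23.4 g/L × 1.15 L = 26.910 g
maltose: 35.3 g/L × 1.15 L = 40.595 g
L-arginine: 0.439 g/L × 1.15 L = 0.505 g

glycerol 33.783 g; ferric chloride hexahydrate 55.020 mg; calcium chloride dihydrate 1.564 g; copper sulfate pentahydrate 14.358 mg; tryptone 26.910 g; maltose 40.595 g; L-arginine 0.505 g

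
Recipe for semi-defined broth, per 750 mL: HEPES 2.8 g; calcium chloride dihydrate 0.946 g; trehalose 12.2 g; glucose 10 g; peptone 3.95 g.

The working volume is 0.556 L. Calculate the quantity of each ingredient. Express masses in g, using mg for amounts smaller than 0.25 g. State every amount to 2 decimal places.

HEPES 2.08 g; calcium chloride dihydrate 0.70 g; trehalose 9.04 g; glucose 7.41 g; peptone 2.93 g

Scale factor = 556 mL / 750 mL = 0.741333.
HEPES: 2.8 g × (556 mL / 750 mL) = 2.08 g
calcium chloride dihydrate: 0.946 g × (556 mL / 750 mL) = 0.70 g
trehalose: 12.2 g × (556 mL / 750 mL) = 9.04 g
glucose: 10 g × (556 mL / 750 mL) = 7.41 g
peptone: 3.95 g × (556 mL / 750 mL) = 2.93 g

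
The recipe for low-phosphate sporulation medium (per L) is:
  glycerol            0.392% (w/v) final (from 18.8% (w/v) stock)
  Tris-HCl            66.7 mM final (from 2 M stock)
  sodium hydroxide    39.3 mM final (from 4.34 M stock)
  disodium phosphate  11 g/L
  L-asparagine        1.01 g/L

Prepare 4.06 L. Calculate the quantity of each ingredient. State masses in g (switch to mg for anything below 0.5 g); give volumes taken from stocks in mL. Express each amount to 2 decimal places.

Scale factor relative to 1 L: 4.06.
glycerol: V = C2·V2/C1 = 0.392% ÷ 18.8% × 4060 mL = 84.66 mL
Tris-HCl: C1V1 = C2V2 → 66.7 mM × 4060 mL ÷ 2000 mM = 135.40 mL
sodium hydroxide: V = C2·V2/C1 = 39.3 mM × 4060 mL ÷ 4340 mM = 36.76 mL
disodium phosphate: 11 g/L × 4.06 L = 44.66 g
L-asparagine: 1.01 g/L × 4.06 L = 4.10 g

glycerol 84.66 mL; Tris-HCl 135.40 mL; sodium hydroxide 36.76 mL; disodium phosphate 44.66 g; L-asparagine 4.10 g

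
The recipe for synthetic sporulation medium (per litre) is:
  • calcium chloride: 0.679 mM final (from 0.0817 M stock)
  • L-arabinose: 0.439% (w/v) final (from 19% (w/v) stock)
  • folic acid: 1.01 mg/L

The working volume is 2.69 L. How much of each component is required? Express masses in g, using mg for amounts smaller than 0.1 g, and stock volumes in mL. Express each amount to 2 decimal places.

calcium chloride 22.36 mL; L-arabinose 62.15 mL; folic acid 2.72 mg

Scale factor relative to 1 L: 2.69.
calcium chloride: V = C2·V2/C1 = 0.679 mM × 2690 mL ÷ 81.7 mM = 22.36 mL
L-arabinose: V = C2·V2/C1 = 0.439% ÷ 19% × 2690 mL = 62.15 mL
folic acid: 1.01 mg/L × 2.69 L = 2.72 mg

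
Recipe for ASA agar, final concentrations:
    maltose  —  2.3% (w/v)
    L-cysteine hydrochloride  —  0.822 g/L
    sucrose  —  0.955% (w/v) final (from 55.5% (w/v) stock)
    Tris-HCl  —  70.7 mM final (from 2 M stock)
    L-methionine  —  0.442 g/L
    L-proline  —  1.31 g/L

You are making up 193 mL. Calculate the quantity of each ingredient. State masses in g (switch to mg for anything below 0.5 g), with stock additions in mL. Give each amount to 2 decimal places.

Scale factor relative to 1 L: 0.193.
maltose: 2.3% w/v = 23 g/L → 23 × 0.193 L = 4.44 g
L-cysteine hydrochloride: 0.822 g/L × 0.193 L = 0.158646 g = 158.65 mg
sucrose: V = C2·V2/C1 = 0.955% ÷ 55.5% × 193 mL = 3.32 mL
Tris-HCl: V = C2·V2/C1 = 70.7 mM × 193 mL ÷ 2000 mM = 6.82 mL
L-methionine: 0.442 g/L × 0.193 L = 0.085306 g = 85.31 mg
L-proline: 1.31 g/L × 0.193 L = 0.25283 g = 252.83 mg

maltose 4.44 g; L-cysteine hydrochloride 158.65 mg; sucrose 3.32 mL; Tris-HCl 6.82 mL; L-methionine 85.31 mg; L-proline 252.83 mg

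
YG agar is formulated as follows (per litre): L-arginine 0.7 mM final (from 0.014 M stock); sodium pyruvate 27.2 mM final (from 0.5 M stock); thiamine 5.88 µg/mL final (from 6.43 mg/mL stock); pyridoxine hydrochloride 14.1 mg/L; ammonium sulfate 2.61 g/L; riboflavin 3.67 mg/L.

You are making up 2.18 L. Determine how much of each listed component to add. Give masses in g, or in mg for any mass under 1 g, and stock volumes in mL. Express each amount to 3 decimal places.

L-arginine 109.000 mL; sodium pyruvate 118.592 mL; thiamine 1.994 mL; pyridoxine hydrochloride 30.738 mg; ammonium sulfate 5.690 g; riboflavin 8.001 mg

Working volume: 2.18 L.
L-arginine: V = C2·V2/C1 = 0.7 mM × 2180 mL ÷ 14 mM = 109.000 mL
sodium pyruvate: dilute stock: 27.2 mM × 2180 mL ÷ 500 mM = 118.592 mL
thiamine: C1V1 = C2V2 → 5.88 µg/mL × 2180 mL ÷ 6430 µg/mL = 1.994 mL
pyridoxine hydrochloride: 14.1 mg/L × 2.18 L = 30.738 mg
ammonium sulfate: 2.61 g/L × 2.18 L = 5.690 g
riboflavin: 3.67 mg/L × 2.18 L = 8.001 mg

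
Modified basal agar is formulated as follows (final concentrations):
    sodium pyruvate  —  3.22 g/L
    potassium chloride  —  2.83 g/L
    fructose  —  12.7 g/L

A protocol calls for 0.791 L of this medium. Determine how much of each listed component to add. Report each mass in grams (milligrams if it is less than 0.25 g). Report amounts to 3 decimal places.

Working volume: 0.791 L.
sodium pyruvate: 3.22 g/L × 0.791 L = 2.547 g
potassium chloride: 2.83 g/L × 0.791 L = 2.239 g
fructose: 12.7 g/L × 0.791 L = 10.046 g

sodium pyruvate 2.547 g; potassium chloride 2.239 g; fructose 10.046 g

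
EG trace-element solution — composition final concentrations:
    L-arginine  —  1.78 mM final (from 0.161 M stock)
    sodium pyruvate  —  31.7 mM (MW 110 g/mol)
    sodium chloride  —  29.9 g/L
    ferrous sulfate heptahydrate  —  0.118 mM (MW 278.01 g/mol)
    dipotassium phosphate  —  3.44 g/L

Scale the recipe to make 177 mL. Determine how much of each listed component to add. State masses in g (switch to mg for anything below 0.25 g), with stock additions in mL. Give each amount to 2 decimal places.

Target volume = 177 mL = 0.177 L.
L-arginine: C1V1 = C2V2 → 1.78 mM × 177 mL ÷ 161 mM = 1.96 mL
sodium pyruvate: 31.7 mmol/L × 110 g/mol × 0.177 L ÷ 1000 = 0.62 g
sodium chloride: 29.9 g/L × 0.177 L = 5.29 g
ferrous sulfate heptahydrate: 0.118 mmol/L × 278.01 mg/mmol × 0.177 L = 5.81 mg
dipotassium phosphate: 3.44 g/L × 0.177 L = 0.61 g

L-arginine 1.96 mL; sodium pyruvate 0.62 g; sodium chloride 5.29 g; ferrous sulfate heptahydrate 5.81 mg; dipotassium phosphate 0.61 g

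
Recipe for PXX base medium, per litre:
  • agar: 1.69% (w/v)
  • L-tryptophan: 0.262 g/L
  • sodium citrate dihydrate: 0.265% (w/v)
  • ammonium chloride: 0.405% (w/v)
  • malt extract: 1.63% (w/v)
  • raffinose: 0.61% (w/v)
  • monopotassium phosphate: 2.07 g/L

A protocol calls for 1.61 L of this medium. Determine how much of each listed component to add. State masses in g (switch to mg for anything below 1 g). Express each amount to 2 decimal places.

Working volume: 1.61 L.
agar: 1.69 g per 100 mL × 1610 mL ÷ 100 = 27.21 g
L-tryptophan: 0.262 g/L × 1.61 L = 0.42182 g = 421.82 mg
sodium citrate dihydrate: 0.265 g per 100 mL × 1610 mL ÷ 100 = 4.27 g
ammonium chloride: 0.405% w/v = 4.05 g/L → 4.05 × 1.61 L = 6.52 g
malt extract: 1.63% w/v = 16.3 g/L → 16.3 × 1.61 L = 26.24 g
raffinose: 0.61% w/v = 6.1 g/L → 6.1 × 1.61 L = 9.82 g
monopotassium phosphate: 2.07 g/L × 1.61 L = 3.33 g

agar 27.21 g; L-tryptophan 421.82 mg; sodium citrate dihydrate 4.27 g; ammonium chloride 6.52 g; malt extract 26.24 g; raffinose 9.82 g; monopotassium phosphate 3.33 g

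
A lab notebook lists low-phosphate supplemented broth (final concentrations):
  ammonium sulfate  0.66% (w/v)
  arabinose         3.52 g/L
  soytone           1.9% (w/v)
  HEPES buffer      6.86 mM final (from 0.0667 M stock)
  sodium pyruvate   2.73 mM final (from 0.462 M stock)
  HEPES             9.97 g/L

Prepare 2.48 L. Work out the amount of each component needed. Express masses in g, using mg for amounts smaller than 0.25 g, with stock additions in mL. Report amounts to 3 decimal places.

ammonium sulfate 16.368 g; arabinose 8.730 g; soytone 47.120 g; HEPES buffer 255.064 mL; sodium pyruvate 14.655 mL; HEPES 24.726 g

Scale factor relative to 1 L: 2.48.
ammonium sulfate: 0.66% w/v = 6.6 g/L → 6.6 × 2.48 L = 16.368 g
arabinose: 3.52 g/L × 2.48 L = 8.730 g
soytone: 1.9 g per 100 mL × 2480 mL ÷ 100 = 47.120 g
HEPES buffer: V = C2·V2/C1 = 6.86 mM × 2480 mL ÷ 66.7 mM = 255.064 mL
sodium pyruvate: C1V1 = C2V2 → 2.73 mM × 2480 mL ÷ 462 mM = 14.655 mL
HEPES: 9.97 g/L × 2.48 L = 24.726 g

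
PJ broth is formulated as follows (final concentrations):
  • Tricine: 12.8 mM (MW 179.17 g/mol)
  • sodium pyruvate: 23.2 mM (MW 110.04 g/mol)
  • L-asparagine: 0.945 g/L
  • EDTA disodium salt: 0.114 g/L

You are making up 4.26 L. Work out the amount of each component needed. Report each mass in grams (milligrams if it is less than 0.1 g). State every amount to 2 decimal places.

Scale factor relative to 1 L: 4.26.
Tricine: 12.8 mmol/L × 179.17 g/mol × 4.26 L ÷ 1000 = 9.77 g
sodium pyruvate: 23.2 mmol/L × 110.04 g/mol × 4.26 L ÷ 1000 = 10.88 g
L-asparagine: 0.945 g/L × 4.26 L = 4.03 g
EDTA disodium salt: 0.114 g/L × 4.26 L = 0.49 g

Tricine 9.77 g; sodium pyruvate 10.88 g; L-asparagine 4.03 g; EDTA disodium salt 0.49 g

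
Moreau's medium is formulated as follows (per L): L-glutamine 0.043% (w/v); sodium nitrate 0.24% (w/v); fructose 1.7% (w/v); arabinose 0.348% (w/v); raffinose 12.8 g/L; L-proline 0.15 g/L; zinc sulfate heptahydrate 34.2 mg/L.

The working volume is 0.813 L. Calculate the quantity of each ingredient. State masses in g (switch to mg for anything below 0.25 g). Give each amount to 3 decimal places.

Working volume: 0.813 L.
L-glutamine: 0.043% w/v = 0.43 g/L → 0.43 × 0.813 L = 0.350 g
sodium nitrate: 0.24% w/v = 2.4 g/L → 2.4 × 0.813 L = 1.951 g
fructose: 1.7% w/v = 17 g/L → 17 × 0.813 L = 13.821 g
arabinose: 0.348% w/v = 3.48 g/L → 3.48 × 0.813 L = 2.829 g
raffinose: 12.8 g/L × 0.813 L = 10.406 g
L-proline: 0.15 g/L × 0.813 L = 0.12195 g = 121.950 mg
zinc sulfate heptahydrate: 34.2 mg/L × 0.813 L = 27.805 mg

L-glutamine 0.350 g; sodium nitrate 1.951 g; fructose 13.821 g; arabinose 2.829 g; raffinose 10.406 g; L-proline 121.950 mg; zinc sulfate heptahydrate 27.805 mg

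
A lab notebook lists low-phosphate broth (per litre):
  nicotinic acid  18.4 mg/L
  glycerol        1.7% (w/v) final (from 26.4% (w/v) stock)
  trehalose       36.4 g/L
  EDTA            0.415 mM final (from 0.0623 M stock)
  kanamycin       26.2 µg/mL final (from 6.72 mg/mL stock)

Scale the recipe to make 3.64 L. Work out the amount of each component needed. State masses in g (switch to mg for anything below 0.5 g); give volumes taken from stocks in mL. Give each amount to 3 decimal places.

nicotinic acid 66.976 mg; glycerol 234.394 mL; trehalose 132.496 g; EDTA 24.247 mL; kanamycin 14.192 mL

Working volume: 3.64 L.
nicotinic acid: 18.4 mg/L × 3.64 L = 66.976 mg
glycerol: V = C2·V2/C1 = 1.7% ÷ 26.4% × 3640 mL = 234.394 mL
trehalose: 36.4 g/L × 3.64 L = 132.496 g
EDTA: C1V1 = C2V2 → 0.415 mM × 3640 mL ÷ 62.3 mM = 24.247 mL
kanamycin: dilute stock: 26.2 µg/mL × 3640 mL ÷ 6720 µg/mL = 14.192 mL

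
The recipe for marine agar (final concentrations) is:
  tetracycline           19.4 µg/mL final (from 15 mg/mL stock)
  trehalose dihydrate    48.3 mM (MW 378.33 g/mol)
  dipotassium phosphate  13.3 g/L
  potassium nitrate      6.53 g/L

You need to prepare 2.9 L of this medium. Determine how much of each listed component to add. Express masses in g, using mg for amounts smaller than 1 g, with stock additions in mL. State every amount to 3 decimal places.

Working volume: 2.9 L.
tetracycline: dilute stock: 19.4 µg/mL × 2900 mL ÷ 15000 µg/mL = 3.751 mL
trehalose dihydrate: 48.3 mmol/L × 378.33 g/mol × 2.9 L ÷ 1000 = 52.993 g
dipotassium phosphate: 13.3 g/L × 2.9 L = 38.570 g
potassium nitrate: 6.53 g/L × 2.9 L = 18.937 g

tetracycline 3.751 mL; trehalose dihydrate 52.993 g; dipotassium phosphate 38.570 g; potassium nitrate 18.937 g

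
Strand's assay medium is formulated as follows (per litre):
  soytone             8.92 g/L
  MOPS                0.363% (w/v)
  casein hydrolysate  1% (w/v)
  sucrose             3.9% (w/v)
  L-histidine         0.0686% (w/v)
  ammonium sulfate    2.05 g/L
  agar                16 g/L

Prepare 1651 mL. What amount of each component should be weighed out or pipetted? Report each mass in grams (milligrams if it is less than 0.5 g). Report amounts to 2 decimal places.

Target volume = 1651 mL = 1.651 L.
soytone: 8.92 g/L × 1.651 L = 14.73 g
MOPS: 0.363 g per 100 mL × 1651 mL ÷ 100 = 5.99 g
casein hydrolysate: 1 g per 100 mL × 1651 mL ÷ 100 = 16.51 g
sucrose: 3.9 g per 100 mL × 1651 mL ÷ 100 = 64.39 g
L-histidine: 0.0686 g per 100 mL × 1651 mL ÷ 100 = 1.13 g
ammonium sulfate: 2.05 g/L × 1.651 L = 3.38 g
agar: 16 g/L × 1.651 L = 26.42 g

soytone 14.73 g; MOPS 5.99 g; casein hydrolysate 16.51 g; sucrose 64.39 g; L-histidine 1.13 g; ammonium sulfate 3.38 g; agar 26.42 g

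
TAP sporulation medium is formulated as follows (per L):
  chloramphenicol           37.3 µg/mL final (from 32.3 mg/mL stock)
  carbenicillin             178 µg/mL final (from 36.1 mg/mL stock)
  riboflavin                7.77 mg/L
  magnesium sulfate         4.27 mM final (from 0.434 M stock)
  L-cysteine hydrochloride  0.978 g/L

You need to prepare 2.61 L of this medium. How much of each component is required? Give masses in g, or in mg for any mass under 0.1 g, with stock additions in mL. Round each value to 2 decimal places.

Working volume: 2.61 L.
chloramphenicol: V = C2·V2/C1 = 37.3 µg/mL × 2610 mL ÷ 32300 µg/mL = 3.01 mL
carbenicillin: C1V1 = C2V2 → 178 µg/mL × 2610 mL ÷ 36100 µg/mL = 12.87 mL
riboflavin: 7.77 mg/L × 2.61 L = 20.28 mg
magnesium sulfate: C1V1 = C2V2 → 4.27 mM × 2610 mL ÷ 434 mM = 25.68 mL
L-cysteine hydrochloride: 0.978 g/L × 2.61 L = 2.55 g

chloramphenicol 3.01 mL; carbenicillin 12.87 mL; riboflavin 20.28 mg; magnesium sulfate 25.68 mL; L-cysteine hydrochloride 2.55 g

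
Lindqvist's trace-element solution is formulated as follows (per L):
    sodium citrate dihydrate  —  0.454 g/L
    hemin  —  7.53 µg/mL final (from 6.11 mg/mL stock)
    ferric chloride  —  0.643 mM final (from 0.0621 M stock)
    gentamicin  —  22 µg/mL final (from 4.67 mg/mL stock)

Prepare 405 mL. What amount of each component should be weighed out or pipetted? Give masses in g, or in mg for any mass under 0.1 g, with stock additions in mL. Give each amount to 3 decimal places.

Target volume = 405 mL = 0.405 L.
sodium citrate dihydrate: 0.454 g/L × 0.405 L = 0.184 g
hemin: V = C2·V2/C1 = 7.53 µg/mL × 405 mL ÷ 6110 µg/mL = 0.499 mL
ferric chloride: C1V1 = C2V2 → 0.643 mM × 405 mL ÷ 62.1 mM = 4.193 mL
gentamicin: V = C2·V2/C1 = 22 µg/mL × 405 mL ÷ 4670 µg/mL = 1.908 mL

sodium citrate dihydrate 0.184 g; hemin 0.499 mL; ferric chloride 4.193 mL; gentamicin 1.908 mL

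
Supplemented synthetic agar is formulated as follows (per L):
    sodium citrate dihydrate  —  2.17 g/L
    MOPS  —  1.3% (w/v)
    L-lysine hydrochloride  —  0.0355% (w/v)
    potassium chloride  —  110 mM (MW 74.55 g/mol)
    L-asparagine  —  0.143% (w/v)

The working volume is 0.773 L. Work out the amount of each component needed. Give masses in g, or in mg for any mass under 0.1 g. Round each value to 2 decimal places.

Scale factor relative to 1 L: 0.773.
sodium citrate dihydrate: 2.17 g/L × 0.773 L = 1.68 g
MOPS: 1.3 g per 100 mL × 773 mL ÷ 100 = 10.05 g
L-lysine hydrochloride: 0.0355 g per 100 mL × 773 mL ÷ 100 = 0.27 g
potassium chloride: 110 mmol/L × 74.55 g/mol × 0.773 L ÷ 1000 = 6.34 g
L-asparagine: 0.143% w/v = 1.43 g/L → 1.43 × 0.773 L = 1.11 g

sodium citrate dihydrate 1.68 g; MOPS 10.05 g; L-lysine hydrochloride 0.27 g; potassium chloride 6.34 g; L-asparagine 1.11 g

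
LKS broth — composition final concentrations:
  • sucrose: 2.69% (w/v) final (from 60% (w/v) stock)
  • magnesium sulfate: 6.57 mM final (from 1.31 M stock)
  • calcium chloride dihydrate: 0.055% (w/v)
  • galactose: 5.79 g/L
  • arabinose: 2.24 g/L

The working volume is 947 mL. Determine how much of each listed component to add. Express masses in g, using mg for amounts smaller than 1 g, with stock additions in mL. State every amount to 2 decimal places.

Target volume = 947 mL = 0.947 L.
sucrose: V = C2·V2/C1 = 2.69% ÷ 60% × 947 mL = 42.46 mL
magnesium sulfate: V = C2·V2/C1 = 6.57 mM × 947 mL ÷ 1310 mM = 4.75 mL
calcium chloride dihydrate: 0.055% w/v = 0.55 g/L → 0.55 × 0.947 L = 0.52085 g = 520.85 mg
galactose: 5.79 g/L × 0.947 L = 5.48 g
arabinose: 2.24 g/L × 0.947 L = 2.12 g

sucrose 42.46 mL; magnesium sulfate 4.75 mL; calcium chloride dihydrate 520.85 mg; galactose 5.48 g; arabinose 2.12 g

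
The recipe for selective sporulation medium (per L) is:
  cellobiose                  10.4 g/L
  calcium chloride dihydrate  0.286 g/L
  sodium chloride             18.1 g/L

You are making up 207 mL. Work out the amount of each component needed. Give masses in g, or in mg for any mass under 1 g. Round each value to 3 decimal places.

Target volume = 207 mL = 0.207 L.
cellobiose: 10.4 g/L × 0.207 L = 2.153 g
calcium chloride dihydrate: 0.286 g/L × 0.207 L = 0.059202 g = 59.202 mg
sodium chloride: 18.1 g/L × 0.207 L = 3.747 g

cellobiose 2.153 g; calcium chloride dihydrate 59.202 mg; sodium chloride 3.747 g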